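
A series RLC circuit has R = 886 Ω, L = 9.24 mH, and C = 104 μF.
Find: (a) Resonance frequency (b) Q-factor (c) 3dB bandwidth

Step 1 — Resonance: ω₀ = 1/√(LC) = 1/√(0.00924·0.000104) = 1020 rad/s.
Step 2 — f₀ = ω₀/(2π) = 162.4 Hz.
Step 3 — Series Q: Q = ω₀L/R = 1020·0.00924/886 = 0.01064.
Step 4 — Bandwidth: Δω = ω₀/Q = 9.589e+04 rad/s; BW = Δω/(2π) = 1.526e+04 Hz.

(a) f₀ = 162.4 Hz  (b) Q = 0.01064  (c) BW = 1.526e+04 Hz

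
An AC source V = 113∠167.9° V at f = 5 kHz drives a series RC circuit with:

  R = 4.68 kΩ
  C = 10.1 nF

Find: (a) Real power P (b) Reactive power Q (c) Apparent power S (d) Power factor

Step 1 — Angular frequency: ω = 2π·f = 2π·5000 = 3.142e+04 rad/s.
Step 2 — Component impedances:
  R: Z = R = 4680 Ω
  C: Z = 1/(jωC) = -j/(ω·C) = 0 - j3152 Ω
Step 3 — Series combination: Z_total = R + C = 4680 - j3152 Ω = 5642∠-34.0° Ω.
Step 4 — Source phasor: V = 113∠167.9° V = -110.5 + j23.69 V.
Step 5 — Current: I = V / Z = -0.01859 - j0.007456 A = 0.02003∠-158.1° A.
Step 6 — Complex power: S = V·I* = 1.877 - j1.264 VA.
Step 7 — Real power: P = Re(S) = 1.877 W.
Step 8 — Reactive power: Q = Im(S) = -1.264 VAR.
Step 9 — Apparent power: |S| = 2.263 VA.
Step 10 — Power factor: PF = P/|S| = 0.8295 (leading).

(a) P = 1.877 W  (b) Q = -1.264 VAR  (c) S = 2.263 VA  (d) PF = 0.8295 (leading)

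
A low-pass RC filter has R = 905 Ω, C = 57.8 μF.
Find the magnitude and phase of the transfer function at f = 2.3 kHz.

Step 1 — Angular frequency: ω = 2π·2300 = 1.445e+04 rad/s.
Step 2 — Transfer function: H(jω) = 1/(1 + jωRC).
Step 3 — Denominator: 1 + jωRC = 1 + j·1.445e+04·905·5.78e-05 = 1 + j755.9.
Step 4 — H = 1.75e-06 - j0.001323.
Step 5 — Magnitude: |H| = 0.001323 (-57.6 dB); phase: φ = -89.9°.

|H| = 0.001323 (-57.6 dB), φ = -89.9°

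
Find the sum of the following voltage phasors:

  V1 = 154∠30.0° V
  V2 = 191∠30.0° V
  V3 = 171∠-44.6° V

Step 1 — Convert each phasor to rectangular form:
  V1 = 154·(cos(30.0°) + j·sin(30.0°)) = 133.4 + j77 V
  V2 = 191·(cos(30.0°) + j·sin(30.0°)) = 165.4 + j95.5 V
  V3 = 171·(cos(-44.6°) + j·sin(-44.6°)) = 121.8 - j120.1 V
Step 2 — Sum components: V_total = 420.5 + j52.43 V.
Step 3 — Convert to polar: |V_total| = 423.8 V, ∠V_total = 7.1°.

V_total = 423.8∠7.1° V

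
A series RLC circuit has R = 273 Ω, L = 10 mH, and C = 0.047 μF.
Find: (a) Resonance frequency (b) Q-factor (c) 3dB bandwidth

Step 1 — Resonance: ω₀ = 1/√(LC) = 1/√(0.01·4.7e-08) = 4.613e+04 rad/s.
Step 2 — f₀ = ω₀/(2π) = 7341 Hz.
Step 3 — Series Q: Q = ω₀L/R = 4.613e+04·0.01/273 = 1.69.
Step 4 — Bandwidth: Δω = ω₀/Q = 2.73e+04 rad/s; BW = Δω/(2π) = 4345 Hz.

(a) f₀ = 7341 Hz  (b) Q = 1.69  (c) BW = 4345 Hz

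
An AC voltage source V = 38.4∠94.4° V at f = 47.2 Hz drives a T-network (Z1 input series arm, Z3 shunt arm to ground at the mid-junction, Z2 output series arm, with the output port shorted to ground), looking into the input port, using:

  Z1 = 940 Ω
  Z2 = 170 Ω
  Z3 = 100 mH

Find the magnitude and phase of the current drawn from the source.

Step 1 — Angular frequency: ω = 2π·f = 2π·47.2 = 296.6 rad/s.
Step 2 — Component impedances:
  Z1: Z = R = 940 Ω
  Z2: Z = R = 170 Ω
  Z3: Z = jωL = j·296.6·0.1 = 0 + j29.66 Ω
Step 3 — With the output port shorted to ground, the output series arm Z2 runs from the junction to ground; the shunt arm Z3 also runs from the junction to ground. They appear in parallel: Z3 || Z2 = 5.021 + j28.78 Ω.
Step 4 — Series with input arm Z1: Z_in = Z1 + (Z3 || Z2) = 945 + j28.78 Ω = 945.5∠1.7° Ω.
Step 5 — Source phasor: V = 38.4∠94.4° V = -2.946 + j38.29 V.
Step 6 — Ohm's law: I = V / Z_total = (-2.946 + j38.29) / (945 + j28.78) = -0.001882 + j0.04057 A.
Step 7 — Convert to polar: |I| = 0.04062 A, ∠I = 92.7°.

I = 0.04062∠92.7° A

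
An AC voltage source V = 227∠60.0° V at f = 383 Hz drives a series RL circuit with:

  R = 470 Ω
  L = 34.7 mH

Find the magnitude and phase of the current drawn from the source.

Step 1 — Angular frequency: ω = 2π·f = 2π·383 = 2406 rad/s.
Step 2 — Component impedances:
  R: Z = R = 470 Ω
  L: Z = jωL = j·2406·0.0347 = 0 + j83.5 Ω
Step 3 — Series combination: Z_total = R + L = 470 + j83.5 Ω = 477.4∠10.1° Ω.
Step 4 — Source phasor: V = 227∠60.0° V = 113.5 + j196.6 V.
Step 5 — Ohm's law: I = V / Z_total = (113.5 + j196.6) / (470 + j83.5) = 0.3061 + j0.3639 A.
Step 6 — Convert to polar: |I| = 0.4755 A, ∠I = 49.9°.

I = 0.4755∠49.9° A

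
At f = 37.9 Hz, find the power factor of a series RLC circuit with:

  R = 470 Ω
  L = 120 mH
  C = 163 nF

Step 1 — Angular frequency: ω = 2π·f = 2π·37.9 = 238.1 rad/s.
Step 2 — Component impedances:
  R: Z = R = 470 Ω
  L: Z = jωL = j·238.1·0.12 = 0 + j28.58 Ω
  C: Z = 1/(jωC) = -j/(ω·C) = 0 - j2.576e+04 Ω
Step 3 — Series combination: Z_total = R + L + C = 470 - j2.573e+04 Ω = 2.574e+04∠-89.0° Ω.
Step 4 — Power factor: PF = cos(φ) = Re(Z)/|Z| = 470/2.574e+04 = 0.01826.
Step 5 — Type: Im(Z) = -2.573e+04 ⇒ leading (phase φ = -89.0°).

PF = 0.01826 (leading, φ = -89.0°)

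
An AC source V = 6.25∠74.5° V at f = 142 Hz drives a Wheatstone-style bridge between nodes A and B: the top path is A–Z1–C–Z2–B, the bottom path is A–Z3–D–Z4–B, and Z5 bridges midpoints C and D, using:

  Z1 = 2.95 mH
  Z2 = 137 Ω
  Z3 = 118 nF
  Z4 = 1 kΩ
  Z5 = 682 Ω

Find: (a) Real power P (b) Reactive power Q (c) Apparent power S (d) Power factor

Step 1 — Angular frequency: ω = 2π·f = 2π·142 = 892.2 rad/s.
Step 2 — Component impedances:
  Z1: Z = jωL = j·892.2·0.00295 = 0 + j2.632 Ω
  Z2: Z = R = 137 Ω
  Z3: Z = 1/(jωC) = -j/(ω·C) = 0 - j9498 Ω
  Z4: Z = R = 1000 Ω
  Z5: Z = R = 682 Ω
Step 3 — Bridge requires nodal analysis (the Z5 bridge couples midpoints C and D, so the two paths cannot be reduced to a simple series/parallel combination). Setting node B to ground and injecting 1 A at node A, the 3-node admittance system at A, C, D solves to V_A = Z_AB = 126.7 + j2.354 Ω = 126.7∠1.1° Ω.
Step 4 — Source phasor: V = 6.25∠74.5° V = 1.67 + j6.023 V.
Step 5 — Current: I = V / Z = 0.01406 + j0.04727 A = 0.04932∠73.4° A.
Step 6 — Complex power: S = V·I* = 0.3082 + j0.005727 VA.
Step 7 — Real power: P = Re(S) = 0.3082 W.
Step 8 — Reactive power: Q = Im(S) = 0.005727 VAR.
Step 9 — Apparent power: |S| = 0.3083 VA.
Step 10 — Power factor: PF = P/|S| = 0.9998 (lagging).

(a) P = 0.3082 W  (b) Q = 0.005727 VAR  (c) S = 0.3083 VA  (d) PF = 0.9998 (lagging)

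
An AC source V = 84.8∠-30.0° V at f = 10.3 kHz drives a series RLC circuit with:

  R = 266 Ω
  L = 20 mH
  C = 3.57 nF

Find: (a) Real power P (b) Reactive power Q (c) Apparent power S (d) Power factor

Step 1 — Angular frequency: ω = 2π·f = 2π·1.03e+04 = 6.472e+04 rad/s.
Step 2 — Component impedances:
  R: Z = R = 266 Ω
  L: Z = jωL = j·6.472e+04·0.02 = 0 + j1294 Ω
  C: Z = 1/(jωC) = -j/(ω·C) = 0 - j4328 Ω
Step 3 — Series combination: Z_total = R + L + C = 266 - j3034 Ω = 3046∠-85.0° Ω.
Step 4 — Source phasor: V = 84.8∠-30.0° V = 73.44 - j42.4 V.
Step 5 — Current: I = V / Z = 0.01597 + j0.02281 A = 0.02784∠55.0° A.
Step 6 — Complex power: S = V·I* = 0.2062 - j2.352 VA.
Step 7 — Real power: P = Re(S) = 0.2062 W.
Step 8 — Reactive power: Q = Im(S) = -2.352 VAR.
Step 9 — Apparent power: |S| = 2.361 VA.
Step 10 — Power factor: PF = P/|S| = 0.08734 (leading).

(a) P = 0.2062 W  (b) Q = -2.352 VAR  (c) S = 2.361 VA  (d) PF = 0.08734 (leading)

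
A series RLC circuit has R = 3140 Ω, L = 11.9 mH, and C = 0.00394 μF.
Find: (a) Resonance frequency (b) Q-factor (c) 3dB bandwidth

Step 1 — Resonance: ω₀ = 1/√(LC) = 1/√(0.0119·3.94e-09) = 1.46e+05 rad/s.
Step 2 — f₀ = ω₀/(2π) = 2.324e+04 Hz.
Step 3 — Series Q: Q = ω₀L/R = 1.46e+05·0.0119/3140 = 0.5535.
Step 4 — Bandwidth: Δω = ω₀/Q = 2.639e+05 rad/s; BW = Δω/(2π) = 4.2e+04 Hz.

(a) f₀ = 2.324e+04 Hz  (b) Q = 0.5535  (c) BW = 4.2e+04 Hz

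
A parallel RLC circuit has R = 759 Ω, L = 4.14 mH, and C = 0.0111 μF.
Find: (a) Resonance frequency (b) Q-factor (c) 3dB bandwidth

Step 1 — Resonance: ω₀ = 1/√(LC) = 1/√(0.00414·1.11e-08) = 1.475e+05 rad/s.
Step 2 — f₀ = ω₀/(2π) = 2.348e+04 Hz.
Step 3 — Parallel Q: Q = R/(ω₀L) = 759/(1.475e+05·0.00414) = 1.243.
Step 4 — Bandwidth: Δω = ω₀/Q = 1.187e+05 rad/s; BW = Δω/(2π) = 1.889e+04 Hz.

(a) f₀ = 2.348e+04 Hz  (b) Q = 1.243  (c) BW = 1.889e+04 Hz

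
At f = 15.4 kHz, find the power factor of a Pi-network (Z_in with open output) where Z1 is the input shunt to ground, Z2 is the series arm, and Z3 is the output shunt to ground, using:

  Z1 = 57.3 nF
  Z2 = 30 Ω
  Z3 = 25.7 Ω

Step 1 — Angular frequency: ω = 2π·f = 2π·1.54e+04 = 9.676e+04 rad/s.
Step 2 — Component impedances:
  Z1: Z = 1/(jωC) = -j/(ω·C) = 0 - j180.4 Ω
  Z2: Z = R = 30 Ω
  Z3: Z = R = 25.7 Ω
Step 3 — With open output, the series arm Z2 and the output shunt Z3 appear in series to ground: Z2 + Z3 = 55.7 Ω.
Step 4 — Parallel with input shunt Z1: Z_in = Z1 || (Z2 + Z3) = 50.85 - j15.7 Ω = 53.22∠-17.2° Ω.
Step 5 — Power factor: PF = cos(φ) = Re(Z)/|Z| = 50.85/53.22 = 0.9555.
Step 6 — Type: Im(Z) = -15.7 ⇒ leading (phase φ = -17.2°).

PF = 0.9555 (leading, φ = -17.2°)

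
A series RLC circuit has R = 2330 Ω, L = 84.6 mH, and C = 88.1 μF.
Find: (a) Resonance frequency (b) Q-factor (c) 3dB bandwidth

Step 1 — Resonance: ω₀ = 1/√(LC) = 1/√(0.0846·8.81e-05) = 366.3 rad/s.
Step 2 — f₀ = ω₀/(2π) = 58.3 Hz.
Step 3 — Series Q: Q = ω₀L/R = 366.3·0.0846/2330 = 0.0133.
Step 4 — Bandwidth: Δω = ω₀/Q = 2.754e+04 rad/s; BW = Δω/(2π) = 4383 Hz.

(a) f₀ = 58.3 Hz  (b) Q = 0.0133  (c) BW = 4383 Hz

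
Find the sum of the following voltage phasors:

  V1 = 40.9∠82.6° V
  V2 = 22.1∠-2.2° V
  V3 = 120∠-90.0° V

Step 1 — Convert each phasor to rectangular form:
  V1 = 40.9·(cos(82.6°) + j·sin(82.6°)) = 5.268 + j40.56 V
  V2 = 22.1·(cos(-2.2°) + j·sin(-2.2°)) = 22.08 - j0.8484 V
  V3 = 120·(cos(-90.0°) + j·sin(-90.0°)) = 0 - j120 V
Step 2 — Sum components: V_total = 27.35 - j80.29 V.
Step 3 — Convert to polar: |V_total| = 84.82 V, ∠V_total = -71.2°.

V_total = 84.82∠-71.2° V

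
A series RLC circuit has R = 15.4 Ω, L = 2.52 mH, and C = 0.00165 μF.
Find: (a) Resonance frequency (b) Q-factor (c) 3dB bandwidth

Step 1 — Resonance: ω₀ = 1/√(LC) = 1/√(0.00252·1.65e-09) = 4.904e+05 rad/s.
Step 2 — f₀ = ω₀/(2π) = 7.805e+04 Hz.
Step 3 — Series Q: Q = ω₀L/R = 4.904e+05·0.00252/15.4 = 80.25.
Step 4 — Bandwidth: Δω = ω₀/Q = 6111 rad/s; BW = Δω/(2π) = 972.6 Hz.

(a) f₀ = 7.805e+04 Hz  (b) Q = 80.25  (c) BW = 972.6 Hz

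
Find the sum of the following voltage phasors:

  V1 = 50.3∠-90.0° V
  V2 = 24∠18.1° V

Step 1 — Convert each phasor to rectangular form:
  V1 = 50.3·(cos(-90.0°) + j·sin(-90.0°)) = 0 - j50.3 V
  V2 = 24·(cos(18.1°) + j·sin(18.1°)) = 22.81 + j7.456 V
Step 2 — Sum components: V_total = 22.81 - j42.84 V.
Step 3 — Convert to polar: |V_total| = 48.54 V, ∠V_total = -62.0°.

V_total = 48.54∠-62.0° V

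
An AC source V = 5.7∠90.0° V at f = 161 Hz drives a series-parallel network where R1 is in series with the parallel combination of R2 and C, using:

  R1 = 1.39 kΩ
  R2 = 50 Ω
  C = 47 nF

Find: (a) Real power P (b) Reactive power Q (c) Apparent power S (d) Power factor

Step 1 — Angular frequency: ω = 2π·f = 2π·161 = 1012 rad/s.
Step 2 — Component impedances:
  R1: Z = R = 1390 Ω
  R2: Z = R = 50 Ω
  C: Z = 1/(jωC) = -j/(ω·C) = 0 - j2.103e+04 Ω
Step 3 — Parallel branch: R2 || C = 1/(1/R2 + 1/C) = 50 - j0.1189 Ω.
Step 4 — Series with R1: Z_total = R1 + (R2 || C) = 1440 - j0.1189 Ω = 1440∠-0.0° Ω.
Step 5 — Source phasor: V = 5.7∠90.0° V = 0 + j5.7 V.
Step 6 — Current: I = V / Z = -3.267e-07 + j0.003958 A = 0.003958∠90.0° A.
Step 7 — Complex power: S = V·I* = 0.02256 - j1.862e-06 VA.
Step 8 — Real power: P = Re(S) = 0.02256 W.
Step 9 — Reactive power: Q = Im(S) = -1.862e-06 VAR.
Step 10 — Apparent power: |S| = 0.02256 VA.
Step 11 — Power factor: PF = P/|S| = 1 (leading).

(a) P = 0.02256 W  (b) Q = -1.862e-06 VAR  (c) S = 0.02256 VA  (d) PF = 1 (leading)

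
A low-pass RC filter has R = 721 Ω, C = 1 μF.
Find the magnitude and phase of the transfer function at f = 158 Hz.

Step 1 — Angular frequency: ω = 2π·158 = 992.7 rad/s.
Step 2 — Transfer function: H(jω) = 1/(1 + jωRC).
Step 3 — Denominator: 1 + jωRC = 1 + j·992.7·721·1e-06 = 1 + j0.7158.
Step 4 — H = 0.6612 - j0.4733.
Step 5 — Magnitude: |H| = 0.8132 (-1.8 dB); phase: φ = -35.6°.

|H| = 0.8132 (-1.8 dB), φ = -35.6°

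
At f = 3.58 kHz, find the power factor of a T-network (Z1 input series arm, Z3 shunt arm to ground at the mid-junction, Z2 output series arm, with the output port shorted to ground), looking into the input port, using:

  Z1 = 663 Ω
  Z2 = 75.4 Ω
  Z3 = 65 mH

Step 1 — Angular frequency: ω = 2π·f = 2π·3580 = 2.249e+04 rad/s.
Step 2 — Component impedances:
  Z1: Z = R = 663 Ω
  Z2: Z = R = 75.4 Ω
  Z3: Z = jωL = j·2.249e+04·0.065 = 0 + j1462 Ω
Step 3 — With the output port shorted to ground, the output series arm Z2 runs from the junction to ground; the shunt arm Z3 also runs from the junction to ground. They appear in parallel: Z3 || Z2 = 75.2 + j3.878 Ω.
Step 4 — Series with input arm Z1: Z_in = Z1 + (Z3 || Z2) = 738.2 + j3.878 Ω = 738.2∠0.3° Ω.
Step 5 — Power factor: PF = cos(φ) = Re(Z)/|Z| = 738.2/738.2 = 1.
Step 6 — Type: Im(Z) = 3.878 ⇒ lagging (phase φ = 0.3°).

PF = 1 (lagging, φ = 0.3°)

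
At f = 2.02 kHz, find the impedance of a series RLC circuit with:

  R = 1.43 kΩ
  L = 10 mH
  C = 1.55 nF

Step 1 — Angular frequency: ω = 2π·f = 2π·2020 = 1.269e+04 rad/s.
Step 2 — Component impedances:
  R: Z = R = 1430 Ω
  L: Z = jωL = j·1.269e+04·0.01 = 0 + j126.9 Ω
  C: Z = 1/(jωC) = -j/(ω·C) = 0 - j5.083e+04 Ω
Step 3 — Series combination: Z_total = R + L + C = 1430 - j5.071e+04 Ω = 5.073e+04∠-88.4° Ω.

Z = 1430 - j5.071e+04 Ω = 5.073e+04∠-88.4° Ω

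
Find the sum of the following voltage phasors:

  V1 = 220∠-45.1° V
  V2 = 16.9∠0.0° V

Step 1 — Convert each phasor to rectangular form:
  V1 = 220·(cos(-45.1°) + j·sin(-45.1°)) = 155.3 - j155.8 V
  V2 = 16.9·(cos(0.0°) + j·sin(0.0°)) = 16.9 V
Step 2 — Sum components: V_total = 172.2 - j155.8 V.
Step 3 — Convert to polar: |V_total| = 232.2 V, ∠V_total = -42.1°.

V_total = 232.2∠-42.1° V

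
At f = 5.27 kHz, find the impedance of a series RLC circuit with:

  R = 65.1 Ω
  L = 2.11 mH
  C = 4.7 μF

Step 1 — Angular frequency: ω = 2π·f = 2π·5270 = 3.311e+04 rad/s.
Step 2 — Component impedances:
  R: Z = R = 65.1 Ω
  L: Z = jωL = j·3.311e+04·0.00211 = 0 + j69.87 Ω
  C: Z = 1/(jωC) = -j/(ω·C) = 0 - j6.426 Ω
Step 3 — Series combination: Z_total = R + L + C = 65.1 + j63.44 Ω = 90.9∠44.3° Ω.

Z = 65.1 + j63.44 Ω = 90.9∠44.3° Ω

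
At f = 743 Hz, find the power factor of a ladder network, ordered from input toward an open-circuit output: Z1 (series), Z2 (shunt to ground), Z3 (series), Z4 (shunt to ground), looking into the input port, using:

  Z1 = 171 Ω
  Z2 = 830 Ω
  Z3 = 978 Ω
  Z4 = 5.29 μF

Step 1 — Angular frequency: ω = 2π·f = 2π·743 = 4668 rad/s.
Step 2 — Component impedances:
  Z1: Z = R = 171 Ω
  Z2: Z = R = 830 Ω
  Z3: Z = R = 978 Ω
  Z4: Z = 1/(jωC) = -j/(ω·C) = 0 - j40.49 Ω
Step 3 — Ladder network (open output): work backward from the far end, alternating series and parallel combinations. Z_in = 620.2 - j8.529 Ω = 620.2∠-0.8° Ω.
Step 4 — Power factor: PF = cos(φ) = Re(Z)/|Z| = 620.16/620.22 = 0.9999.
Step 5 — Type: Im(Z) = -8.529 ⇒ leading (phase φ = -0.8°).

PF = 0.9999 (leading, φ = -0.8°)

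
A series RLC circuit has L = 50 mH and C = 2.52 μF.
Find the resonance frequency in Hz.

Step 1 — Resonance condition Im(Z)=0 gives ω₀ = 1/√(LC).
Step 2 — ω₀ = 1/√(0.05·2.52e-06) = 2817 rad/s.
Step 3 — f₀ = ω₀/(2π) = 448.4 Hz.

f₀ = 448.4 Hz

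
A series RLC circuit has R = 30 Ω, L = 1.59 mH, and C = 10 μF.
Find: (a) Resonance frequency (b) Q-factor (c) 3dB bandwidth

Step 1 — Resonance: ω₀ = 1/√(LC) = 1/√(0.00159·1e-05) = 7931 rad/s.
Step 2 — f₀ = ω₀/(2π) = 1262 Hz.
Step 3 — Series Q: Q = ω₀L/R = 7931·0.00159/30 = 0.4203.
Step 4 — Bandwidth: Δω = ω₀/Q = 1.887e+04 rad/s; BW = Δω/(2π) = 3003 Hz.

(a) f₀ = 1262 Hz  (b) Q = 0.4203  (c) BW = 3003 Hz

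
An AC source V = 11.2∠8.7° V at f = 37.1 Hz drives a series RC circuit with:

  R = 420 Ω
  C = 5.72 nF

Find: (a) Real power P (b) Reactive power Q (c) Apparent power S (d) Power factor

Step 1 — Angular frequency: ω = 2π·f = 2π·37.1 = 233.1 rad/s.
Step 2 — Component impedances:
  R: Z = R = 420 Ω
  C: Z = 1/(jωC) = -j/(ω·C) = 0 - j7.5e+05 Ω
Step 3 — Series combination: Z_total = R + C = 420 - j7.5e+05 Ω = 7.5e+05∠-90.0° Ω.
Step 4 — Source phasor: V = 11.2∠8.7° V = 11.07 + j1.694 V.
Step 5 — Current: I = V / Z = -2.251e-06 + j1.476e-05 A = 1.493e-05∠98.7° A.
Step 6 — Complex power: S = V·I* = 9.367e-08 - j0.0001673 VA.
Step 7 — Real power: P = Re(S) = 9.367e-08 W.
Step 8 — Reactive power: Q = Im(S) = -0.0001673 VAR.
Step 9 — Apparent power: |S| = 0.0001673 VA.
Step 10 — Power factor: PF = P/|S| = 0.00056 (leading).

(a) P = 9.367e-08 W  (b) Q = -0.0001673 VAR  (c) S = 0.0001673 VA  (d) PF = 0.00056 (leading)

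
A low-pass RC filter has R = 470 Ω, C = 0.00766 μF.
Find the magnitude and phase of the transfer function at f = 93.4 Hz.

Step 1 — Angular frequency: ω = 2π·93.4 = 586.8 rad/s.
Step 2 — Transfer function: H(jω) = 1/(1 + jωRC).
Step 3 — Denominator: 1 + jωRC = 1 + j·586.8·470·7.66e-09 = 1 + j0.002113.
Step 4 — H = 1 - j0.002113.
Step 5 — Magnitude: |H| = 1 (-0.0 dB); phase: φ = -0.1°.

|H| = 1 (-0.0 dB), φ = -0.1°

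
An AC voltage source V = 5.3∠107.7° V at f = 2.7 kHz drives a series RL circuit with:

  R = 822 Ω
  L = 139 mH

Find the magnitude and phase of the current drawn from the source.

Step 1 — Angular frequency: ω = 2π·f = 2π·2700 = 1.696e+04 rad/s.
Step 2 — Component impedances:
  R: Z = R = 822 Ω
  L: Z = jωL = j·1.696e+04·0.139 = 0 + j2358 Ω
Step 3 — Series combination: Z_total = R + L = 822 + j2358 Ω = 2497∠70.8° Ω.
Step 4 — Source phasor: V = 5.3∠107.7° V = -1.611 + j5.049 V.
Step 5 — Ohm's law: I = V / Z_total = (-1.611 + j5.049) / (822 + j2358) = 0.001697 + j0.001275 A.
Step 6 — Convert to polar: |I| = 0.002122 A, ∠I = 36.9°.

I = 0.002122∠36.9° A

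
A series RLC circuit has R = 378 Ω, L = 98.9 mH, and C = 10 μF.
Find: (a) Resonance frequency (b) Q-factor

Step 1 — Resonance condition Im(Z)=0 gives ω₀ = 1/√(LC).
Step 2 — ω₀ = 1/√(0.0989·1e-05) = 1006 rad/s.
Step 3 — f₀ = ω₀/(2π) = 160 Hz.
Step 4 — Series Q: Q = ω₀L/R = 1006·0.0989/378 = 0.2631.

(a) f₀ = 160 Hz  (b) Q = 0.2631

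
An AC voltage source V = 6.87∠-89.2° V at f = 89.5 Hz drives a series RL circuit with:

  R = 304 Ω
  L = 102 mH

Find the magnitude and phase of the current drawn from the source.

Step 1 — Angular frequency: ω = 2π·f = 2π·89.5 = 562.3 rad/s.
Step 2 — Component impedances:
  R: Z = R = 304 Ω
  L: Z = jωL = j·562.3·0.102 = 0 + j57.36 Ω
Step 3 — Series combination: Z_total = R + L = 304 + j57.36 Ω = 309.4∠10.7° Ω.
Step 4 — Source phasor: V = 6.87∠-89.2° V = 0.09592 - j6.869 V.
Step 5 — Ohm's law: I = V / Z_total = (0.09592 - j6.869) / (304 + j57.36) = -0.003812 - j0.02188 A.
Step 6 — Convert to polar: |I| = 0.02221 A, ∠I = -99.9°.

I = 0.02221∠-99.9° A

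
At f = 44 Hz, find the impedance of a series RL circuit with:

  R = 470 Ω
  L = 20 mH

Step 1 — Angular frequency: ω = 2π·f = 2π·44 = 276.5 rad/s.
Step 2 — Component impedances:
  R: Z = R = 470 Ω
  L: Z = jωL = j·276.5·0.02 = 0 + j5.529 Ω
Step 3 — Series combination: Z_total = R + L = 470 + j5.529 Ω = 470∠0.7° Ω.

Z = 470 + j5.529 Ω = 470∠0.7° Ω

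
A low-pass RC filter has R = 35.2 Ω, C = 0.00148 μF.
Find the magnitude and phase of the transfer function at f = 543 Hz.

Step 1 — Angular frequency: ω = 2π·543 = 3412 rad/s.
Step 2 — Transfer function: H(jω) = 1/(1 + jωRC).
Step 3 — Denominator: 1 + jωRC = 1 + j·3412·35.2·1.48e-09 = 1 + j0.0001777.
Step 4 — H = 1 - j0.0001777.
Step 5 — Magnitude: |H| = 1 (-0.0 dB); phase: φ = -0.0°.

|H| = 1 (-0.0 dB), φ = -0.0°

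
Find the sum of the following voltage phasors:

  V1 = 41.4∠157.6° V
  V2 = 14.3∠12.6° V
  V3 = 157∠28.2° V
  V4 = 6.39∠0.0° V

Step 1 — Convert each phasor to rectangular form:
  V1 = 41.4·(cos(157.6°) + j·sin(157.6°)) = -38.28 + j15.78 V
  V2 = 14.3·(cos(12.6°) + j·sin(12.6°)) = 13.96 + j3.119 V
  V3 = 157·(cos(28.2°) + j·sin(28.2°)) = 138.4 + j74.19 V
  V4 = 6.39·(cos(0.0°) + j·sin(0.0°)) = 6.39 V
Step 2 — Sum components: V_total = 120.4 + j93.09 V.
Step 3 — Convert to polar: |V_total| = 152.2 V, ∠V_total = 37.7°.

V_total = 152.2∠37.7° V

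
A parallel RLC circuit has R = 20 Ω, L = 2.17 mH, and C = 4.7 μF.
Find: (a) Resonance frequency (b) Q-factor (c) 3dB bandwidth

Step 1 — Resonance: ω₀ = 1/√(LC) = 1/√(0.00217·4.7e-06) = 9902 rad/s.
Step 2 — f₀ = ω₀/(2π) = 1576 Hz.
Step 3 — Parallel Q: Q = R/(ω₀L) = 20/(9902·0.00217) = 0.9308.
Step 4 — Bandwidth: Δω = ω₀/Q = 1.064e+04 rad/s; BW = Δω/(2π) = 1693 Hz.

(a) f₀ = 1576 Hz  (b) Q = 0.9308  (c) BW = 1693 Hz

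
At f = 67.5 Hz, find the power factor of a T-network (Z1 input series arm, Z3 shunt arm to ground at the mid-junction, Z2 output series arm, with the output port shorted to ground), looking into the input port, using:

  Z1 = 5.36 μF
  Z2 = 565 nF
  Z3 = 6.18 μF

Step 1 — Angular frequency: ω = 2π·f = 2π·67.5 = 424.1 rad/s.
Step 2 — Component impedances:
  Z1: Z = 1/(jωC) = -j/(ω·C) = 0 - j439.9 Ω
  Z2: Z = 1/(jωC) = -j/(ω·C) = 0 - j4173 Ω
  Z3: Z = 1/(jωC) = -j/(ω·C) = 0 - j381.5 Ω
Step 3 — With the output port shorted to ground, the output series arm Z2 runs from the junction to ground; the shunt arm Z3 also runs from the junction to ground. They appear in parallel: Z3 || Z2 = 0 - j349.6 Ω.
Step 4 — Series with input arm Z1: Z_in = Z1 + (Z3 || Z2) = 0 - j789.5 Ω = 789.5∠-90.0° Ω.
Step 5 — Power factor: PF = cos(φ) = Re(Z)/|Z| = 0/789.5 = 0.
Step 6 — Type: Im(Z) = -789.5 ⇒ leading (phase φ = -90.0°).

PF = 0 (leading, φ = -90.0°)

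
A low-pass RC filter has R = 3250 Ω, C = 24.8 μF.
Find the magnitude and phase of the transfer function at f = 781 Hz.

Step 1 — Angular frequency: ω = 2π·781 = 4907 rad/s.
Step 2 — Transfer function: H(jω) = 1/(1 + jωRC).
Step 3 — Denominator: 1 + jωRC = 1 + j·4907·3250·2.48e-05 = 1 + j395.5.
Step 4 — H = 6.392e-06 - j0.002528.
Step 5 — Magnitude: |H| = 0.002528 (-51.9 dB); phase: φ = -89.9°.

|H| = 0.002528 (-51.9 dB), φ = -89.9°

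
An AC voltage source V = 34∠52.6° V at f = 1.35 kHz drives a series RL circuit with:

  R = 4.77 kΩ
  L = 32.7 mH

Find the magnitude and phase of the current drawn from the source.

Step 1 — Angular frequency: ω = 2π·f = 2π·1350 = 8482 rad/s.
Step 2 — Component impedances:
  R: Z = R = 4770 Ω
  L: Z = jωL = j·8482·0.0327 = 0 + j277.4 Ω
Step 3 — Series combination: Z_total = R + L = 4770 + j277.4 Ω = 4778∠3.3° Ω.
Step 4 — Source phasor: V = 34∠52.6° V = 20.65 + j27.01 V.
Step 5 — Ohm's law: I = V / Z_total = (20.65 + j27.01) / (4770 + j277.4) = 0.004643 + j0.005393 A.
Step 6 — Convert to polar: |I| = 0.007116 A, ∠I = 49.3°.

I = 0.007116∠49.3° A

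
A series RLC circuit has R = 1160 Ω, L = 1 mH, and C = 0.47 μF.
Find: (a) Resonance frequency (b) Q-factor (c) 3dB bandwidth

Step 1 — Resonance: ω₀ = 1/√(LC) = 1/√(0.001·4.7e-07) = 4.613e+04 rad/s.
Step 2 — f₀ = ω₀/(2π) = 7341 Hz.
Step 3 — Series Q: Q = ω₀L/R = 4.613e+04·0.001/1160 = 0.03976.
Step 4 — Bandwidth: Δω = ω₀/Q = 1.16e+06 rad/s; BW = Δω/(2π) = 1.846e+05 Hz.

(a) f₀ = 7341 Hz  (b) Q = 0.03976  (c) BW = 1.846e+05 Hz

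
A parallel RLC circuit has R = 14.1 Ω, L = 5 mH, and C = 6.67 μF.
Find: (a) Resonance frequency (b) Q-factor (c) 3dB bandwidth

Step 1 — Resonance: ω₀ = 1/√(LC) = 1/√(0.005·6.67e-06) = 5476 rad/s.
Step 2 — f₀ = ω₀/(2π) = 871.5 Hz.
Step 3 — Parallel Q: Q = R/(ω₀L) = 14.1/(5476·0.005) = 0.515.
Step 4 — Bandwidth: Δω = ω₀/Q = 1.063e+04 rad/s; BW = Δω/(2π) = 1692 Hz.

(a) f₀ = 871.5 Hz  (b) Q = 0.515  (c) BW = 1692 Hz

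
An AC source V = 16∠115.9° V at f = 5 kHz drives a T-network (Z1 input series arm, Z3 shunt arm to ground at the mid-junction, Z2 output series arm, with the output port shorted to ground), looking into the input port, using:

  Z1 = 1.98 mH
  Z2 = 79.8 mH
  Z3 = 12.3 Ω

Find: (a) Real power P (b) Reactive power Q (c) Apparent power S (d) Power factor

Step 1 — Angular frequency: ω = 2π·f = 2π·5000 = 3.142e+04 rad/s.
Step 2 — Component impedances:
  Z1: Z = jωL = j·3.142e+04·0.00198 = 0 + j62.2 Ω
  Z2: Z = jωL = j·3.142e+04·0.0798 = 0 + j2507 Ω
  Z3: Z = R = 12.3 Ω
Step 3 — With the output port shorted to ground, the output series arm Z2 runs from the junction to ground; the shunt arm Z3 also runs from the junction to ground. They appear in parallel: Z3 || Z2 = 12.3 + j0.06035 Ω.
Step 4 — Series with input arm Z1: Z_in = Z1 + (Z3 || Z2) = 12.3 + j62.26 Ω = 63.47∠78.8° Ω.
Step 5 — Source phasor: V = 16∠115.9° V = -6.989 + j14.39 V.
Step 6 — Current: I = V / Z = 0.2011 + j0.152 A = 0.2521∠37.1° A.
Step 7 — Complex power: S = V·I* = 0.7817 + j3.957 VA.
Step 8 — Real power: P = Re(S) = 0.7817 W.
Step 9 — Reactive power: Q = Im(S) = 3.957 VAR.
Step 10 — Apparent power: |S| = 4.034 VA.
Step 11 — Power factor: PF = P/|S| = 0.1938 (lagging).

(a) P = 0.7817 W  (b) Q = 3.957 VAR  (c) S = 4.034 VA  (d) PF = 0.1938 (lagging)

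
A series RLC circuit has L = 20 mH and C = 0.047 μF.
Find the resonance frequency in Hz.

Step 1 — Resonance condition Im(Z)=0 gives ω₀ = 1/√(LC).
Step 2 — ω₀ = 1/√(0.02·4.7e-08) = 3.262e+04 rad/s.
Step 3 — f₀ = ω₀/(2π) = 5191 Hz.

f₀ = 5191 Hz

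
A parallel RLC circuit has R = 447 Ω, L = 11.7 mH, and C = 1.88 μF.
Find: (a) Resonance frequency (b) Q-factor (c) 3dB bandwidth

Step 1 — Resonance: ω₀ = 1/√(LC) = 1/√(0.0117·1.88e-06) = 6743 rad/s.
Step 2 — f₀ = ω₀/(2π) = 1073 Hz.
Step 3 — Parallel Q: Q = R/(ω₀L) = 447/(6743·0.0117) = 5.666.
Step 4 — Bandwidth: Δω = ω₀/Q = 1190 rad/s; BW = Δω/(2π) = 189.4 Hz.

(a) f₀ = 1073 Hz  (b) Q = 5.666  (c) BW = 189.4 Hz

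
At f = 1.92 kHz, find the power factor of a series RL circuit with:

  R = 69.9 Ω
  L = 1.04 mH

Step 1 — Angular frequency: ω = 2π·f = 2π·1920 = 1.206e+04 rad/s.
Step 2 — Component impedances:
  R: Z = R = 69.9 Ω
  L: Z = jωL = j·1.206e+04·0.00104 = 0 + j12.55 Ω
Step 3 — Series combination: Z_total = R + L = 69.9 + j12.55 Ω = 71.02∠10.2° Ω.
Step 4 — Power factor: PF = cos(φ) = Re(Z)/|Z| = 69.9/71.017 = 0.9843.
Step 5 — Type: Im(Z) = 12.55 ⇒ lagging (phase φ = 10.2°).

PF = 0.9843 (lagging, φ = 10.2°)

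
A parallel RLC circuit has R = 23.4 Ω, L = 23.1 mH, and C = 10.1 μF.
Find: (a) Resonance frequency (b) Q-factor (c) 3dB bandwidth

Step 1 — Resonance: ω₀ = 1/√(LC) = 1/√(0.0231·1.01e-05) = 2070 rad/s.
Step 2 — f₀ = ω₀/(2π) = 329.5 Hz.
Step 3 — Parallel Q: Q = R/(ω₀L) = 23.4/(2070·0.0231) = 0.4893.
Step 4 — Bandwidth: Δω = ω₀/Q = 4231 rad/s; BW = Δω/(2π) = 673.4 Hz.

(a) f₀ = 329.5 Hz  (b) Q = 0.4893  (c) BW = 673.4 Hz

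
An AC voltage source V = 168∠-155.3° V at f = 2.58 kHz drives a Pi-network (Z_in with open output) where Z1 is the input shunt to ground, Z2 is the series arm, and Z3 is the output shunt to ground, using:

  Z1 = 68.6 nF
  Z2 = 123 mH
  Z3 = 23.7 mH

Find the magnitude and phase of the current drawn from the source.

Step 1 — Angular frequency: ω = 2π·f = 2π·2580 = 1.621e+04 rad/s.
Step 2 — Component impedances:
  Z1: Z = 1/(jωC) = -j/(ω·C) = 0 - j899.2 Ω
  Z2: Z = jωL = j·1.621e+04·0.123 = 0 + j1994 Ω
  Z3: Z = jωL = j·1.621e+04·0.0237 = 0 + j384.2 Ω
Step 3 — With open output, the series arm Z2 and the output shunt Z3 appear in series to ground: Z2 + Z3 = 0 + j2378 Ω.
Step 4 — Parallel with input shunt Z1: Z_in = Z1 || (Z2 + Z3) = 0 - j1446 Ω = 1446∠-90.0° Ω.
Step 5 — Source phasor: V = 168∠-155.3° V = -152.6 - j70.2 V.
Step 6 — Ohm's law: I = V / Z_total = (-152.6 - j70.2) / (0 - j1446) = 0.04855 - j0.1055 A.
Step 7 — Convert to polar: |I| = 0.1162 A, ∠I = -65.3°.

I = 0.1162∠-65.3° A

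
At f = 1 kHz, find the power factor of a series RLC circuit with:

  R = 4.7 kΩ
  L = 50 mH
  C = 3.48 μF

Step 1 — Angular frequency: ω = 2π·f = 2π·1000 = 6283 rad/s.
Step 2 — Component impedances:
  R: Z = R = 4700 Ω
  L: Z = jωL = j·6283·0.05 = 0 + j314.2 Ω
  C: Z = 1/(jωC) = -j/(ω·C) = 0 - j45.73 Ω
Step 3 — Series combination: Z_total = R + L + C = 4700 + j268.4 Ω = 4708∠3.3° Ω.
Step 4 — Power factor: PF = cos(φ) = Re(Z)/|Z| = 4700/4707.7 = 0.9984.
Step 5 — Type: Im(Z) = 268.4 ⇒ lagging (phase φ = 3.3°).

PF = 0.9984 (lagging, φ = 3.3°)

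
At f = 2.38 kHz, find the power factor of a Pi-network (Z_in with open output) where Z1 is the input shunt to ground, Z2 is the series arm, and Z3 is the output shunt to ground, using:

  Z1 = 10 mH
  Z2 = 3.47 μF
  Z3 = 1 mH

Step 1 — Angular frequency: ω = 2π·f = 2π·2380 = 1.495e+04 rad/s.
Step 2 — Component impedances:
  Z1: Z = jωL = j·1.495e+04·0.01 = 0 + j149.5 Ω
  Z2: Z = 1/(jωC) = -j/(ω·C) = 0 - j19.27 Ω
  Z3: Z = jωL = j·1.495e+04·0.001 = 0 + j14.95 Ω
Step 3 — With open output, the series arm Z2 and the output shunt Z3 appear in series to ground: Z2 + Z3 = 0 - j4.317 Ω.
Step 4 — Parallel with input shunt Z1: Z_in = Z1 || (Z2 + Z3) = 0 - j4.446 Ω = 4.446∠-90.0° Ω.
Step 5 — Power factor: PF = cos(φ) = Re(Z)/|Z| = 0/4.446 = 0.
Step 6 — Type: Im(Z) = -4.446 ⇒ leading (phase φ = -90.0°).

PF = 0 (leading, φ = -90.0°)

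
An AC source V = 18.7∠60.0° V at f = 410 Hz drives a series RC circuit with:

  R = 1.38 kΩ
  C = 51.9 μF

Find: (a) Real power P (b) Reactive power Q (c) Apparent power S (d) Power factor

Step 1 — Angular frequency: ω = 2π·f = 2π·410 = 2576 rad/s.
Step 2 — Component impedances:
  R: Z = R = 1380 Ω
  C: Z = 1/(jωC) = -j/(ω·C) = 0 - j7.479 Ω
Step 3 — Series combination: Z_total = R + C = 1380 - j7.479 Ω = 1380∠-0.3° Ω.
Step 4 — Source phasor: V = 18.7∠60.0° V = 9.35 + j16.19 V.
Step 5 — Current: I = V / Z = 0.006712 + j0.01177 A = 0.01355∠60.3° A.
Step 6 — Complex power: S = V·I* = 0.2534 - j0.001373 VA.
Step 7 — Real power: P = Re(S) = 0.2534 W.
Step 8 — Reactive power: Q = Im(S) = -0.001373 VAR.
Step 9 — Apparent power: |S| = 0.2534 VA.
Step 10 — Power factor: PF = P/|S| = 1 (leading).

(a) P = 0.2534 W  (b) Q = -0.001373 VAR  (c) S = 0.2534 VA  (d) PF = 1 (leading)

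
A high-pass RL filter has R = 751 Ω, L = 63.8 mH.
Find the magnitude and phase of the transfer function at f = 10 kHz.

Step 1 — Angular frequency: ω = 2π·1e+04 = 6.283e+04 rad/s.
Step 2 — Transfer function: H(jω) = jωL/(R + jωL).
Step 3 — Numerator jωL = j·4009; denominator R + jωL = 751 + j4009.
Step 4 — H = 0.9661 + j0.181.
Step 5 — Magnitude: |H| = 0.9829 (-0.1 dB); phase: φ = 10.6°.

|H| = 0.9829 (-0.1 dB), φ = 10.6°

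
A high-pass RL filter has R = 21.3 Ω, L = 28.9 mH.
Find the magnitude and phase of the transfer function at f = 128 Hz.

Step 1 — Angular frequency: ω = 2π·128 = 804.2 rad/s.
Step 2 — Transfer function: H(jω) = jωL/(R + jωL).
Step 3 — Numerator jωL = j·23.24; denominator R + jωL = 21.3 + j23.24.
Step 4 — H = 0.5435 + j0.4981.
Step 5 — Magnitude: |H| = 0.7372 (-2.6 dB); phase: φ = 42.5°.

|H| = 0.7372 (-2.6 dB), φ = 42.5°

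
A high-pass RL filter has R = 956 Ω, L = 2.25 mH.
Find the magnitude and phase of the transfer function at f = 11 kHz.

Step 1 — Angular frequency: ω = 2π·1.1e+04 = 6.912e+04 rad/s.
Step 2 — Transfer function: H(jω) = jωL/(R + jωL).
Step 3 — Numerator jωL = j·155.5; denominator R + jωL = 956 + j155.5.
Step 4 — H = 0.02578 + j0.1585.
Step 5 — Magnitude: |H| = 0.1606 (-15.9 dB); phase: φ = 80.8°.

|H| = 0.1606 (-15.9 dB), φ = 80.8°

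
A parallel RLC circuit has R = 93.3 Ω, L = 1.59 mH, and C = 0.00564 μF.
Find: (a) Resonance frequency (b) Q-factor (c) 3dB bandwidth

Step 1 — Resonance: ω₀ = 1/√(LC) = 1/√(0.00159·5.64e-09) = 3.339e+05 rad/s.
Step 2 — f₀ = ω₀/(2π) = 5.315e+04 Hz.
Step 3 — Parallel Q: Q = R/(ω₀L) = 93.3/(3.339e+05·0.00159) = 0.1757.
Step 4 — Bandwidth: Δω = ω₀/Q = 1.9e+06 rad/s; BW = Δω/(2π) = 3.025e+05 Hz.

(a) f₀ = 5.315e+04 Hz  (b) Q = 0.1757  (c) BW = 3.025e+05 Hz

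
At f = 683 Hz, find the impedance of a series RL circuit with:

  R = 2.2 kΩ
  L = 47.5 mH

Step 1 — Angular frequency: ω = 2π·f = 2π·683 = 4291 rad/s.
Step 2 — Component impedances:
  R: Z = R = 2200 Ω
  L: Z = jωL = j·4291·0.0475 = 0 + j203.8 Ω
Step 3 — Series combination: Z_total = R + L = 2200 + j203.8 Ω = 2209∠5.3° Ω.

Z = 2200 + j203.8 Ω = 2209∠5.3° Ω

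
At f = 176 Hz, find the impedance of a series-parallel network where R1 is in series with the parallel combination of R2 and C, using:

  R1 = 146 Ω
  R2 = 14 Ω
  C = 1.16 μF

Step 1 — Angular frequency: ω = 2π·f = 2π·176 = 1106 rad/s.
Step 2 — Component impedances:
  R1: Z = R = 146 Ω
  R2: Z = R = 14 Ω
  C: Z = 1/(jωC) = -j/(ω·C) = 0 - j779.6 Ω
Step 3 — Parallel branch: R2 || C = 1/(1/R2 + 1/C) = 14 - j0.2513 Ω.
Step 4 — Series with R1: Z_total = R1 + (R2 || C) = 160 - j0.2513 Ω = 160∠-0.1° Ω.

Z = 160 - j0.2513 Ω = 160∠-0.1° Ω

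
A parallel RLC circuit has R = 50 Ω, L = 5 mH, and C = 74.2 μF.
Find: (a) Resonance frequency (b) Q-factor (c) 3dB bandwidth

Step 1 — Resonance: ω₀ = 1/√(LC) = 1/√(0.005·7.42e-05) = 1642 rad/s.
Step 2 — f₀ = ω₀/(2π) = 261.3 Hz.
Step 3 — Parallel Q: Q = R/(ω₀L) = 50/(1642·0.005) = 6.091.
Step 4 — Bandwidth: Δω = ω₀/Q = 269.5 rad/s; BW = Δω/(2π) = 42.9 Hz.

(a) f₀ = 261.3 Hz  (b) Q = 6.091  (c) BW = 42.9 Hz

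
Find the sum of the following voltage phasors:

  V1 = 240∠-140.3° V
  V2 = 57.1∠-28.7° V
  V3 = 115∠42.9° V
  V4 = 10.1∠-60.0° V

Step 1 — Convert each phasor to rectangular form:
  V1 = 240·(cos(-140.3°) + j·sin(-140.3°)) = -184.7 - j153.3 V
  V2 = 57.1·(cos(-28.7°) + j·sin(-28.7°)) = 50.09 - j27.42 V
  V3 = 115·(cos(42.9°) + j·sin(42.9°)) = 84.24 + j78.28 V
  V4 = 10.1·(cos(-60.0°) + j·sin(-60.0°)) = 5.05 - j8.747 V
Step 2 — Sum components: V_total = -45.28 - j111.2 V.
Step 3 — Convert to polar: |V_total| = 120.1 V, ∠V_total = -112.2°.

V_total = 120.1∠-112.2° V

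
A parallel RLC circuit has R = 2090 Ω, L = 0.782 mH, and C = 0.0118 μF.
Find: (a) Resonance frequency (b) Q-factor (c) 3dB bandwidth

Step 1 — Resonance: ω₀ = 1/√(LC) = 1/√(0.000782·1.18e-08) = 3.292e+05 rad/s.
Step 2 — f₀ = ω₀/(2π) = 5.239e+04 Hz.
Step 3 — Parallel Q: Q = R/(ω₀L) = 2090/(3.292e+05·0.000782) = 8.119.
Step 4 — Bandwidth: Δω = ω₀/Q = 4.055e+04 rad/s; BW = Δω/(2π) = 6453 Hz.

(a) f₀ = 5.239e+04 Hz  (b) Q = 8.119  (c) BW = 6453 Hz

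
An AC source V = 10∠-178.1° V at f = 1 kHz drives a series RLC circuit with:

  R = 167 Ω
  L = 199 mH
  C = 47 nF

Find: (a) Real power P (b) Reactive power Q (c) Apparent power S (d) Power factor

Step 1 — Angular frequency: ω = 2π·f = 2π·1000 = 6283 rad/s.
Step 2 — Component impedances:
  R: Z = R = 167 Ω
  L: Z = jωL = j·6283·0.199 = 0 + j1250 Ω
  C: Z = 1/(jωC) = -j/(ω·C) = 0 - j3386 Ω
Step 3 — Series combination: Z_total = R + L + C = 167 - j2136 Ω = 2142∠-85.5° Ω.
Step 4 — Source phasor: V = 10∠-178.1° V = -9.995 - j0.3316 V.
Step 5 — Current: I = V / Z = -0.0002093 - j0.004663 A = 0.004668∠-92.6° A.
Step 6 — Complex power: S = V·I* = 0.003638 - j0.04653 VA.
Step 7 — Real power: P = Re(S) = 0.003638 W.
Step 8 — Reactive power: Q = Im(S) = -0.04653 VAR.
Step 9 — Apparent power: |S| = 0.04668 VA.
Step 10 — Power factor: PF = P/|S| = 0.07795 (leading).

(a) P = 0.003638 W  (b) Q = -0.04653 VAR  (c) S = 0.04668 VA  (d) PF = 0.07795 (leading)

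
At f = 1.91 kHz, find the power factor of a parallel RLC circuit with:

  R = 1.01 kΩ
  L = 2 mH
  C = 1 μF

Step 1 — Angular frequency: ω = 2π·f = 2π·1910 = 1.2e+04 rad/s.
Step 2 — Component impedances:
  R: Z = R = 1010 Ω
  L: Z = jωL = j·1.2e+04·0.002 = 0 + j24 Ω
  C: Z = 1/(jωC) = -j/(ω·C) = 0 - j83.33 Ω
Step 3 — Parallel combination: 1/Z_total = 1/R + 1/L + 1/C; Z_total = 1.124 + j33.67 Ω = 33.69∠88.1° Ω.
Step 4 — Power factor: PF = cos(φ) = Re(Z)/|Z| = 1.124/33.69 = 0.03336.
Step 5 — Type: Im(Z) = 33.67 ⇒ lagging (phase φ = 88.1°).

PF = 0.03336 (lagging, φ = 88.1°)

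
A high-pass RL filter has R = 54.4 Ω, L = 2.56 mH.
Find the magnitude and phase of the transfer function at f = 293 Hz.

Step 1 — Angular frequency: ω = 2π·293 = 1841 rad/s.
Step 2 — Transfer function: H(jω) = jωL/(R + jωL).
Step 3 — Numerator jωL = j·4.713; denominator R + jωL = 54.4 + j4.713.
Step 4 — H = 0.00745 + j0.08599.
Step 5 — Magnitude: |H| = 0.08631 (-21.3 dB); phase: φ = 85.0°.

|H| = 0.08631 (-21.3 dB), φ = 85.0°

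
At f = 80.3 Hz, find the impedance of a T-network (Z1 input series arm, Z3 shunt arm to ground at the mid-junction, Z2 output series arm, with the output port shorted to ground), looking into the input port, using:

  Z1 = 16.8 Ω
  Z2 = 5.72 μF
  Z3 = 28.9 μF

Step 1 — Angular frequency: ω = 2π·f = 2π·80.3 = 504.5 rad/s.
Step 2 — Component impedances:
  Z1: Z = R = 16.8 Ω
  Z2: Z = 1/(jωC) = -j/(ω·C) = 0 - j346.5 Ω
  Z3: Z = 1/(jωC) = -j/(ω·C) = 0 - j68.58 Ω
Step 3 — With the output port shorted to ground, the output series arm Z2 runs from the junction to ground; the shunt arm Z3 also runs from the junction to ground. They appear in parallel: Z3 || Z2 = 0 - j57.25 Ω.
Step 4 — Series with input arm Z1: Z_in = Z1 + (Z3 || Z2) = 16.8 - j57.25 Ω = 59.66∠-73.6° Ω.

Z = 16.8 - j57.25 Ω = 59.66∠-73.6° Ω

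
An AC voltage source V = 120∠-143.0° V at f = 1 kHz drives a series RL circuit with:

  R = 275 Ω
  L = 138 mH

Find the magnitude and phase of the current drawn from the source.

Step 1 — Angular frequency: ω = 2π·f = 2π·1000 = 6283 rad/s.
Step 2 — Component impedances:
  R: Z = R = 275 Ω
  L: Z = jωL = j·6283·0.138 = 0 + j867.1 Ω
Step 3 — Series combination: Z_total = R + L = 275 + j867.1 Ω = 909.6∠72.4° Ω.
Step 4 — Source phasor: V = 120∠-143.0° V = -95.84 - j72.22 V.
Step 5 — Ohm's law: I = V / Z_total = (-95.84 - j72.22) / (275 + j867.1) = -0.1075 + j0.07642 A.
Step 6 — Convert to polar: |I| = 0.1319 A, ∠I = 144.6°.

I = 0.1319∠144.6° A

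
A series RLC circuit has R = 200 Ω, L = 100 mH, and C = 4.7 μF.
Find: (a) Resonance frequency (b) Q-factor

Step 1 — Resonance condition Im(Z)=0 gives ω₀ = 1/√(LC).
Step 2 — ω₀ = 1/√(0.1·4.7e-06) = 1459 rad/s.
Step 3 — f₀ = ω₀/(2π) = 232.2 Hz.
Step 4 — Series Q: Q = ω₀L/R = 1459·0.1/200 = 0.7293.

(a) f₀ = 232.2 Hz  (b) Q = 0.7293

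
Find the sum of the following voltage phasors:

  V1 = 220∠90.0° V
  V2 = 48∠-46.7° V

Step 1 — Convert each phasor to rectangular form:
  V1 = 220·(cos(90.0°) + j·sin(90.0°)) = 0 + j220 V
  V2 = 48·(cos(-46.7°) + j·sin(-46.7°)) = 32.92 - j34.93 V
Step 2 — Sum components: V_total = 32.92 + j185.1 V.
Step 3 — Convert to polar: |V_total| = 188 V, ∠V_total = 79.9°.

V_total = 188∠79.9° V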